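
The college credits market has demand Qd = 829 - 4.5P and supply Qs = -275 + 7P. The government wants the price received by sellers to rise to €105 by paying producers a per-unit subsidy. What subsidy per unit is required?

Required subsidy s = €23 per unit

At a seller price of 105, quantity supplied is -275 + 7·105 = 460.
Buyers absorb 460 only when they pay Pb with 829 − 4.5·Pb = 460, i.e. Pb = 82.
s = Ps − Pb = 105 − 82 = 23.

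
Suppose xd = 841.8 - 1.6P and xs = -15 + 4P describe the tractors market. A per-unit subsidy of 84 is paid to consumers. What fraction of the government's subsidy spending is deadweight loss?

DWL / government spending = 16/231

Pre-subsidy: 841.8 - 1.6P = -15 + 4P gives P* = 153, x* = 597.
With the rebate, buyers effectively pay Pb = Ps − 84, where Ps is the price sellers receive.
Demand in terms of Ps becomes xd = 841.8 − 1.6(Ps − 84) = 976.2 - 1.6Ps. Setting this equal to supply: 976.2 - 1.6Ps = -15 + 4Ps, so Ps = 177.
Buyers pay Pb = 177 − 84 = 93; x' = -15 + 4·177 = 693.
ΔCS = ½(597 + 693)(153 − 93) = 38700; ΔPS = ½(597 + 693)(177 − 153) = 15480.
Government spending = 84 × 693 = 58212.
DWL = ½ × 84 × (693 − 597) = 4032; fraction = 4032 / 58212 = 16/231.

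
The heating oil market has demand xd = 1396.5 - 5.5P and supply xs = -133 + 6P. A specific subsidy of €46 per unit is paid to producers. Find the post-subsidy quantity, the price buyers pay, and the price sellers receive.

x' = 797; buyers pay €109; sellers receive €155

Pre-subsidy: 1396.5 - 5.5P = -133 + 6P gives P* = 133, x* = 665.
With the subsidy, sellers receive Ps = Pb + 46 for each unit, where Pb is the price buyers pay.
Supply in terms of Pb becomes xs = -133 + 6(Pb + 46) = 143 + 6Pb. Setting this equal to demand: 1396.5 - 5.5Pb = 143 + 6Pb, so Pb = 109.
Sellers receive Ps = 109 + 46 = 155; x' = 1396.5 − 5.5·109 = 797.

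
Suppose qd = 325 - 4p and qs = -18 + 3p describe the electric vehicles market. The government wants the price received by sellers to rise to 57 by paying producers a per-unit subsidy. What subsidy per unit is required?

At a seller price of 57, quantity supplied is -18 + 3·57 = 153.
Buyers absorb 153 only when they pay pb with 325 − 4·pb = 153, i.e. pb = 43.
s = ps − pb = 57 − 43 = 14.

Required subsidy s = 14 per unit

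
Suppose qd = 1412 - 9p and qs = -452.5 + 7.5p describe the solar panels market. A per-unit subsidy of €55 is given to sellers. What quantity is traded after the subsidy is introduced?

q' = 620

Pre-subsidy: 1412 - 9p = -452.5 + 7.5p gives p* = 113, q* = 395.
With the subsidy, sellers receive ps = pb + 55 for each unit, where pb is the price buyers pay.
Supply in terms of pb becomes qs = -452.5 + 7.5(pb + 55) = -40 + 7.5pb. Setting this equal to demand: 1412 - 9pb = -40 + 7.5pb, so pb = 88.
Sellers receive ps = 88 + 55 = 143; q' = 1412 − 9·88 = 620.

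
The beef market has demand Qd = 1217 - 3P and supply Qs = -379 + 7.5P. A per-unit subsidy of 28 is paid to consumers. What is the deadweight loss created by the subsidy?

Pre-subsidy: 1217 - 3P = -379 + 7.5P gives P* = 152, Q* = 761.
With the rebate, buyers effectively pay Pb = Ps − 28, where Ps is the price sellers receive.
Demand in terms of Ps becomes Qd = 1217 − 3(Ps − 28) = 1301 - 3Ps. Setting this equal to supply: 1301 - 3Ps = -379 + 7.5Ps, so Ps = 160.
Buyers pay Pb = 160 − 28 = 132; Q' = -379 + 7.5·160 = 821.
The subsidy expands output by 821 − 761 = 60 past the efficient level; on those units the gap between marginal cost and willingness to pay runs from 0 up to 28.
DWL = ½ × 28 × 60 = 840.

Deadweight loss = 840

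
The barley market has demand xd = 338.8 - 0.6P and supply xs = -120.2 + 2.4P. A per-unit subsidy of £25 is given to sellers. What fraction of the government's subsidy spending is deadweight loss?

Pre-subsidy: 338.8 - 0.6P = -120.2 + 2.4P gives P* = 153, x* = 247.
With the subsidy, sellers receive Ps = Pb + 25 for each unit, where Pb is the price buyers pay.
Supply in terms of Pb becomes xs = -120.2 + 2.4(Pb + 25) = -60.2 + 2.4Pb. Setting this equal to demand: 338.8 - 0.6Pb = -60.2 + 2.4Pb, so Pb = 133.
Sellers receive Ps = 133 + 25 = 158; x' = 338.8 − 0.6·133 = 259.
ΔCS = ½(247 + 259)(153 − 133) = 5060; ΔPS = ½(247 + 259)(158 − 153) = 1265.
Government spending = 25 × 259 = 6475.
DWL = ½ × 25 × (259 − 247) = 150; fraction = 150 / 6475 = 6/259.

DWL / government spending = 6/259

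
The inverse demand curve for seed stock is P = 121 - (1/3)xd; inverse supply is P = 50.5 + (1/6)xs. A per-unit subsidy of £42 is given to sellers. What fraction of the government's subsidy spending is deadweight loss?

Pre-subsidy: 121 - (1/3)x = 50.5 + (1/6)x gives x* = 141 and P* = 74.
With the subsidy, sellers receive Ps = Pb + 42 for each unit, where Pb is the price buyers pay.
On the curves, Pb = 121 - (1/3)x and Ps = 50.5 + (1/6)x; the wedge Ps − Pb = 42 gives 50.5 + (1/6)x − (121 - (1/3)x) = 42, so x' = 225.
Then Pb = 121 − (1/3)·225 = 46 and Ps = 50.5 + (1/6)·225 = 88.
ΔCS = ½(141 + 225)(74 − 46) = 5124; ΔPS = ½(141 + 225)(88 − 74) = 2562.
Government spending = 42 × 225 = 9450.
DWL = ½ × 42 × (225 − 141) = 1764; fraction = 1764 / 9450 = 14/75.

DWL / government spending = 14/75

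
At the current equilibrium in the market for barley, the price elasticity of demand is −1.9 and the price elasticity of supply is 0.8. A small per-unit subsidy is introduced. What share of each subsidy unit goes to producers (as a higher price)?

Producer share = 19/27

For a small subsidy around the equilibrium, the benefit split depends on the relative slopes, which at a point are proportional to the elasticities.
Buyer share = εs/(εs + |εd|) = 0.8/(0.8 + 1.9) = 8/27; seller share = |εd|/(εs + |εd|) = 19/27.
So producers capture 19/27 of the subsidy.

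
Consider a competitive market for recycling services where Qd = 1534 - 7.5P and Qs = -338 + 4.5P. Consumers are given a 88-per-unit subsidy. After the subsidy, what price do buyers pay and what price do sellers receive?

Pre-subsidy: 1534 - 7.5P = -338 + 4.5P gives P* = 156, Q* = 364.
With the rebate, buyers effectively pay Pb = Ps − 88, where Ps is the price sellers receive.
Demand in terms of Ps becomes Qd = 1534 − 7.5(Ps − 88) = 2194 - 7.5Ps. Setting this equal to supply: 2194 - 7.5Ps = -338 + 4.5Ps, so Ps = 211.
Buyers pay Pb = 211 − 88 = 123; Q' = -338 + 4.5·211 = 611.5.

Buyers pay 123; sellers receive 211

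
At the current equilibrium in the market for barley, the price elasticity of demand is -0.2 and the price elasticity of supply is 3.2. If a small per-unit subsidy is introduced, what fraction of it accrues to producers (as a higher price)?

Producer share = 1/17

For a small subsidy around the equilibrium, the benefit split depends on the relative slopes, which at a point are proportional to the elasticities.
Buyer share = εs/(εs + |εd|) = 3.2/(3.2 + 0.2) = 16/17; seller share = |εd|/(εs + |εd|) = 1/17.
So producers capture 1/17 of the subsidy.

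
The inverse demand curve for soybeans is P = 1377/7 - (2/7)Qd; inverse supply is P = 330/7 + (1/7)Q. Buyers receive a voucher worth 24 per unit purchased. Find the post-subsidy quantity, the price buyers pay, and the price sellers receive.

Pre-subsidy: 1377/7 - (2/7)Q = 330/7 + (1/7)Q gives Q* = 349 and P* = 97.
With the rebate, buyers effectively pay Pb = Ps − 24, where Ps is the price sellers receive.
On the curves, Pb = 1377/7 - (2/7)Q and Ps = 330/7 + (1/7)Q; the wedge Ps − Pb = 24 gives 330/7 + (1/7)Q − (1377/7 - (2/7)Q) = 24, so Q' = 405.
Then Pb = 1377/7 − (2/7)·405 = 81 and Ps = 330/7 + (1/7)·405 = 105.

Q' = 405; buyers pay 81; sellers receive 105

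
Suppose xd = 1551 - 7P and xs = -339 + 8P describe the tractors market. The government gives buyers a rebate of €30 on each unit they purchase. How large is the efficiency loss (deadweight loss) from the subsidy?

Pre-subsidy: 1551 - 7P = -339 + 8P gives P* = 126, x* = 669.
With the rebate, buyers effectively pay Pb = Ps − 30, where Ps is the price sellers receive.
Demand in terms of Ps becomes xd = 1551 − 7(Ps − 30) = 1761 - 7Ps. Setting this equal to supply: 1761 - 7Ps = -339 + 8Ps, so Ps = 140.
Buyers pay Pb = 140 − 30 = 110; x' = -339 + 8·140 = 781.
The subsidy expands output by 781 − 669 = 112 past the efficient level; on those units the gap between marginal cost and willingness to pay runs from 0 up to 30.
DWL = ½ × 30 × 112 = 1680.

Deadweight loss = €1680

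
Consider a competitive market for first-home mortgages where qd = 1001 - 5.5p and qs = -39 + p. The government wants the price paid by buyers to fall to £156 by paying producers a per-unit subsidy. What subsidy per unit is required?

At a buyer price of 156, quantity demanded is 1001 − 5.5·156 = 143.
Sellers supply 143 only when they receive ps with -39 + 1·ps = 143, i.e. ps = 182.
s = ps − pb = 182 − 156 = 26.

Required subsidy s = £26 per unit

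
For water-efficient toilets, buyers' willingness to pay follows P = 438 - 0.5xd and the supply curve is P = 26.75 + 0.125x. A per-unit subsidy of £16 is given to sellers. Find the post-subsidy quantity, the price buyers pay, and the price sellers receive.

x' = 683.6; buyers pay £96.2; sellers receive £112.2

Pre-subsidy: 438 - 0.5x = 26.75 + 0.125x gives x* = 658 and P* = 109.
With the subsidy, sellers receive Ps = Pb + 16 for each unit, where Pb is the price buyers pay.
On the curves, Pb = 438 - 0.5x and Ps = 26.75 + 0.125x; the wedge Ps − Pb = 16 gives 26.75 + 0.125x − (438 - 0.5x) = 16, so x' = 683.6.
Then Pb = 438 − 0.5·683.6 = 96.2 and Ps = 26.75 + 0.125·683.6 = 112.2.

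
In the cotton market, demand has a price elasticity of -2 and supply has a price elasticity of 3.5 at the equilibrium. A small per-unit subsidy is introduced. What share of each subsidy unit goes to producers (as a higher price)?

Producer share = 4/11

For a small subsidy around the equilibrium, the benefit split depends on the relative slopes, which at a point are proportional to the elasticities.
Buyer share = εs/(εs + |εd|) = 3.5/(3.5 + 2) = 7/11; seller share = |εd|/(εs + |εd|) = 4/11.
So producers capture 4/11 of the subsidy.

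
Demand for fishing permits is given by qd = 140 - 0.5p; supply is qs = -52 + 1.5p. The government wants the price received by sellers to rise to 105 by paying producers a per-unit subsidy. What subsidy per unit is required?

At a seller price of 105, quantity supplied is -52 + 1.5·105 = 105.5.
Buyers absorb 105.5 only when they pay pb with 140 − 0.5·pb = 105.5, i.e. pb = 69.
s = ps − pb = 105 − 69 = 36.

Required subsidy s = 36 per unit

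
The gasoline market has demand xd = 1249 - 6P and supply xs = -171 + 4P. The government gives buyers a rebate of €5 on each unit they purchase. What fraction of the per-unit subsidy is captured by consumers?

Consumer share = 0.4

Pre-subsidy: 1249 - 6P = -171 + 4P gives P* = 142, x* = 397.
With the rebate, buyers effectively pay Pb = Ps − 5, where Ps is the price sellers receive.
Demand in terms of Ps becomes xd = 1249 − 6(Ps − 5) = 1279 - 6Ps. Setting this equal to supply: 1279 - 6Ps = -171 + 4Ps, so Ps = 145.
Buyers pay Pb = 145 − 5 = 140; x' = -171 + 4·145 = 409.
Buyers' price falls by P* − Pb = 142 − 140 = 2; sellers' price rises by Ps − P* = 145 − 142 = 3.
So consumers capture 2/5 = 0.4 of each unit of subsidy.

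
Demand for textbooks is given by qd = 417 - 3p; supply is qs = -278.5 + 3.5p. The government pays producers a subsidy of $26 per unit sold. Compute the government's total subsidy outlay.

Government cost = $3588

Pre-subsidy: 417 - 3p = -278.5 + 3.5p gives p* = 107, q* = 96.
With the subsidy, sellers receive ps = pb + 26 for each unit, where pb is the price buyers pay.
Supply in terms of pb becomes qs = -278.5 + 3.5(pb + 26) = -187.5 + 3.5pb. Setting this equal to demand: 417 - 3pb = -187.5 + 3.5pb, so pb = 93.
Sellers receive ps = 93 + 26 = 119; q' = 417 − 3·93 = 138.
Government outlay = subsidy × quantity = 26 × 138 = 3588.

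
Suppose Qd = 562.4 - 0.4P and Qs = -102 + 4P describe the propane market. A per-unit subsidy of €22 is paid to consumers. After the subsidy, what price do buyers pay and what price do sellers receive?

Buyers pay €131; sellers receive €153

Pre-subsidy: 562.4 - 0.4P = -102 + 4P gives P* = 151, Q* = 502.
With the rebate, buyers effectively pay Pb = Ps − 22, where Ps is the price sellers receive.
Demand in terms of Ps becomes Qd = 562.4 − 0.4(Ps − 22) = 571.2 - 0.4Ps. Setting this equal to supply: 571.2 - 0.4Ps = -102 + 4Ps, so Ps = 153.
Buyers pay Pb = 153 − 22 = 131; Q' = -102 + 4·153 = 510.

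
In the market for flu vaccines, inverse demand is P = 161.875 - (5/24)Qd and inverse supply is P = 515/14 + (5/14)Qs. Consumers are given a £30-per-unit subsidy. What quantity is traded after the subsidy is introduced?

Q' = 5211/19

Pre-subsidy: 161.875 - (5/24)Q = 515/14 + (5/14)Q gives Q* = 4203/19 and P* = 2200/19.
With the rebate, buyers effectively pay Pb = Ps − 30, where Ps is the price sellers receive.
On the curves, Pb = 161.875 - (5/24)Q and Ps = 515/14 + (5/14)Q; the wedge Ps − Pb = 30 gives 515/14 + (5/14)Q − (161.875 - (5/24)Q) = 30, so Q' = 5211/19.
Then Pb = 161.875 − (5/24)·(5211/19) = 1990/19 and Ps = 515/14 + (5/14)·(5211/19) = 2560/19.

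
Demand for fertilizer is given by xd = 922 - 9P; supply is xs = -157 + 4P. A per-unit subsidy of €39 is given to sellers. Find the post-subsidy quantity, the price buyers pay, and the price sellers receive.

x' = 283; buyers pay €71; sellers receive €110

Pre-subsidy: 922 - 9P = -157 + 4P gives P* = 83, x* = 175.
With the subsidy, sellers receive Ps = Pb + 39 for each unit, where Pb is the price buyers pay.
Supply in terms of Pb becomes xs = -157 + 4(Pb + 39) = -1 + 4Pb. Setting this equal to demand: 922 - 9Pb = -1 + 4Pb, so Pb = 71.
Sellers receive Ps = 71 + 39 = 110; x' = 922 − 9·71 = 283.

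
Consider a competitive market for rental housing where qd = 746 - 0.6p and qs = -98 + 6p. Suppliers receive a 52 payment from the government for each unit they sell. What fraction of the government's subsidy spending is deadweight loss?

DWL / government spending = 26/1279

Pre-subsidy: 746 - 0.6p = -98 + 6p gives p* = 4220/33, q* = 7362/11.
With the subsidy, sellers receive ps = pb + 52 for each unit, where pb is the price buyers pay.
Supply in terms of pb becomes qs = -98 + 6(pb + 52) = 214 + 6pb. Setting this equal to demand: 746 - 0.6pb = 214 + 6pb, so pb = 2660/33.
Sellers receive ps = 2660/33 + 52 = 4376/33; q' = 746 − 0.6·(2660/33) = 7674/11.
ΔCS = ½(7362/11 + 7674/11)(4220/33 − 2660/33) = 3909360/121; ΔPS = ½(7362/11 + 7674/11)(4376/33 − 4220/33) = 390936/121.
Government spending = 52 × 7674/11 = 399048/11.
DWL = ½ × 52 × (7674/11 − 7362/11) = 8112/11; fraction = (8112/11) / (399048/11) = 26/1279.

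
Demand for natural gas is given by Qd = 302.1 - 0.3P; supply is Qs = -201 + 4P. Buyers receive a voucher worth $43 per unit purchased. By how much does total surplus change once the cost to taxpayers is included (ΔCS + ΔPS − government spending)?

Pre-subsidy: 302.1 - 0.3P = -201 + 4P gives P* = 117, Q* = 267.
With the rebate, buyers effectively pay Pb = Ps − 43, where Ps is the price sellers receive.
Demand in terms of Ps becomes Qd = 302.1 − 0.3(Ps − 43) = 315 - 0.3Ps. Setting this equal to supply: 315 - 0.3Ps = -201 + 4Ps, so Ps = 120.
Buyers pay Pb = 120 − 43 = 77; Q' = -201 + 4·120 = 279.
ΔCS = ½(267 + 279)(117 − 77) = 10920; ΔPS = ½(267 + 279)(120 − 117) = 819.
Government spending = 43 × 279 = 11997.
Net change = 10920 + 819 − 11997 = -258. The loss equals the DWL triangle ½·43·12.

Net change in total surplus = -$258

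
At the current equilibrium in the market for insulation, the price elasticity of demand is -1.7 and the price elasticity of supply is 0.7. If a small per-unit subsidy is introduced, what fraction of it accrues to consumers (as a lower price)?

For a small subsidy around the equilibrium, the benefit split depends on the relative slopes, which at a point are proportional to the elasticities.
Buyer share = εs/(εs + |εd|) = 0.7/(0.7 + 1.7) = 7/24; seller share = |εd|/(εs + |εd|) = 17/24.

Consumer share = 7/24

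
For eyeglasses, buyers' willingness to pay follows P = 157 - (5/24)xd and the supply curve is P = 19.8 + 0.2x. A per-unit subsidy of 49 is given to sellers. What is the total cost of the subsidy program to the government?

Pre-subsidy: 157 - (5/24)x = 19.8 + 0.2x gives x* = 336 and P* = 87.
With the subsidy, sellers receive Ps = Pb + 49 for each unit, where Pb is the price buyers pay.
On the curves, Pb = 157 - (5/24)x and Ps = 19.8 + 0.2x; the wedge Ps − Pb = 49 gives 19.8 + 0.2x − (157 - (5/24)x) = 49, so x' = 456.
Then Pb = 157 − (5/24)·456 = 62 and Ps = 19.8 + 0.2·456 = 111.
Government outlay = subsidy × quantity = 49 × 456 = 22344.

Government cost = 22344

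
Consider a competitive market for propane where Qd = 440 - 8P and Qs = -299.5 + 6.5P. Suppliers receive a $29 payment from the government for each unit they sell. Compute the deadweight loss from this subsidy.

Pre-subsidy: 440 - 8P = -299.5 + 6.5P gives P* = 51, Q* = 32.
With the subsidy, sellers receive Ps = Pb + 29 for each unit, where Pb is the price buyers pay.
Supply in terms of Pb becomes Qs = -299.5 + 6.5(Pb + 29) = -111 + 6.5Pb. Setting this equal to demand: 440 - 8Pb = -111 + 6.5Pb, so Pb = 38.
Sellers receive Ps = 38 + 29 = 67; Q' = 440 − 8·38 = 136.
The subsidy expands output by 136 − 32 = 104 past the efficient level; on those units the gap between marginal cost and willingness to pay runs from 0 up to 29.
DWL = ½ × 29 × 104 = 1508.

Deadweight loss = $1508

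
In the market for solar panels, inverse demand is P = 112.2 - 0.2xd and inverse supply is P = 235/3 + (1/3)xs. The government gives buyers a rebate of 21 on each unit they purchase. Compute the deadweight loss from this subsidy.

Pre-subsidy: 112.2 - 0.2x = 235/3 + (1/3)x gives x* = 63.5 and P* = 99.5.
With the rebate, buyers effectively pay Pb = Ps − 21, where Ps is the price sellers receive.
On the curves, Pb = 112.2 - 0.2x and Ps = 235/3 + (1/3)x; the wedge Ps − Pb = 21 gives 235/3 + (1/3)x − (112.2 - 0.2x) = 21, so x' = 102.875.
Then Pb = 112.2 − 0.2·102.875 = 91.625 and Ps = 235/3 + (1/3)·102.875 = 112.625.
The subsidy expands output by 102.875 − 63.5 = 39.375 past the efficient level; on those units the gap between marginal cost and willingness to pay runs from 0 up to 21.
DWL = ½ × 21 × 39.375 = 413.4375.

Deadweight loss = 413.4375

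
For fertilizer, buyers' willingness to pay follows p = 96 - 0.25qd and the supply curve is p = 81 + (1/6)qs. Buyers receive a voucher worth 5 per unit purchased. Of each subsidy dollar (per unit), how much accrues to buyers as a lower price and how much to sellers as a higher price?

Buyers gain 3 per unit; sellers gain 2 per unit

Pre-subsidy: 96 - 0.25q = 81 + (1/6)q gives q* = 36 and p* = 87.
With the rebate, buyers effectively pay pb = ps − 5, where ps is the price sellers receive.
On the curves, pb = 96 - 0.25q and ps = 81 + (1/6)q; the wedge ps − pb = 5 gives 81 + (1/6)q − (96 - 0.25q) = 5, so q' = 48.
Then pb = 96 − 0.25·48 = 84 and ps = 81 + (1/6)·48 = 89.
Buyers' price falls by p* − pb = 87 − 84 = 3; sellers' price rises by ps − p* = 89 − 87 = 2.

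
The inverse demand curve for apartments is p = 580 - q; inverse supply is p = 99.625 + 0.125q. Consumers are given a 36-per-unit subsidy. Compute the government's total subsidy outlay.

Pre-subsidy: 580 - q = 99.625 + 0.125q gives q* = 427 and p* = 153.
With the rebate, buyers effectively pay pb = ps − 36, where ps is the price sellers receive.
On the curves, pb = 580 - q and ps = 99.625 + 0.125q; the wedge ps − pb = 36 gives 99.625 + 0.125q − (580 - q) = 36, so q' = 459.
Then pb = 580 − 1·459 = 121 and ps = 99.625 + 0.125·459 = 157.
Government outlay = subsidy × quantity = 36 × 459 = 16524.

Government cost = 16524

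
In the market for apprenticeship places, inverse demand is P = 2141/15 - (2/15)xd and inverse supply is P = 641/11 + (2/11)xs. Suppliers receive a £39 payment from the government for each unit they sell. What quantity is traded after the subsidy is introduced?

x' = 391.75

Pre-subsidy: 2141/15 - (2/15)x = 641/11 + (2/11)x gives x* = 268 and P* = 107.
With the subsidy, sellers receive Ps = Pb + 39 for each unit, where Pb is the price buyers pay.
On the curves, Pb = 2141/15 - (2/15)x and Ps = 641/11 + (2/11)x; the wedge Ps − Pb = 39 gives 641/11 + (2/11)x − (2141/15 - (2/15)x) = 39, so x' = 391.75.
Then Pb = 2141/15 − (2/15)·391.75 = 90.5 and Ps = 641/11 + (2/11)·391.75 = 129.5.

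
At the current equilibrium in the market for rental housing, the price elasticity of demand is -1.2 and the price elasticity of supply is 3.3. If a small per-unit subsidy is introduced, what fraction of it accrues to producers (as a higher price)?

For a small subsidy around the equilibrium, the benefit split depends on the relative slopes, which at a point are proportional to the elasticities.
Buyer share = εs/(εs + |εd|) = 3.3/(3.3 + 1.2) = 11/15; seller share = |εd|/(εs + |εd|) = 4/15.
So producers capture 4/15 of the subsidy.

Producer share = 4/15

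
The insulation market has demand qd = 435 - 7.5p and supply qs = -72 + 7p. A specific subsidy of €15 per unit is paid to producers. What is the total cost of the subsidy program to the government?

Government cost = 98775/29

Pre-subsidy: 435 - 7.5p = -72 + 7p gives p* = 1014/29, q* = 5010/29.
With the subsidy, sellers receive ps = pb + 15 for each unit, where pb is the price buyers pay.
Supply in terms of pb becomes qs = -72 + 7(pb + 15) = 33 + 7pb. Setting this equal to demand: 435 - 7.5pb = 33 + 7pb, so pb = 804/29.
Sellers receive ps = 804/29 + 15 = 1239/29; q' = 435 − 7.5·(804/29) = 6585/29.
Government outlay = subsidy × quantity = 15 × 6585/29 = 98775/29.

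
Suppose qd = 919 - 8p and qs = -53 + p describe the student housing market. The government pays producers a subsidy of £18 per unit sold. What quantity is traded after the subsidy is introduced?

Pre-subsidy: 919 - 8p = -53 + p gives p* = 108, q* = 55.
With the subsidy, sellers receive ps = pb + 18 for each unit, where pb is the price buyers pay.
Supply in terms of pb becomes qs = -53 + 1(pb + 18) = -35 + pb. Setting this equal to demand: 919 - 8pb = -35 + pb, so pb = 106.
Sellers receive ps = 106 + 18 = 124; q' = 919 − 8·106 = 71.

q' = 71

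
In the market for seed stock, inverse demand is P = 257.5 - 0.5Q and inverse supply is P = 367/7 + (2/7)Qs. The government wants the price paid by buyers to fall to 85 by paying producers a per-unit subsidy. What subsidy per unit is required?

Required subsidy s = 66 per unit

At a buyer price of 85, quantity demanded is 515 − 2·85 = 345.
Sellers supply 345 only when they receive Ps = 367/7 + (2/7)·345 = 151.
s = Ps − Pb = 151 − 85 = 66.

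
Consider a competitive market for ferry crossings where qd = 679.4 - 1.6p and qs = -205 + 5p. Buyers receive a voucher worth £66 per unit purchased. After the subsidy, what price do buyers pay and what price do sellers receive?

Pre-subsidy: 679.4 - 1.6p = -205 + 5p gives p* = 134, q* = 465.
With the rebate, buyers effectively pay pb = ps − 66, where ps is the price sellers receive.
Demand in terms of ps becomes qd = 679.4 − 1.6(ps − 66) = 785 - 1.6ps. Setting this equal to supply: 785 - 1.6ps = -205 + 5ps, so ps = 150.
Buyers pay pb = 150 − 66 = 84; q' = -205 + 5·150 = 545.

Buyers pay £84; sellers receive £150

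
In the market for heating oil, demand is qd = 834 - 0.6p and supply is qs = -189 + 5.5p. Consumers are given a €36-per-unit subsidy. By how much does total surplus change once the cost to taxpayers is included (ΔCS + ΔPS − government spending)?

Net change in total surplus = -21384/61

Pre-subsidy: 834 - 0.6p = -189 + 5.5p gives p* = 10230/61, q* = 44736/61.
With the rebate, buyers effectively pay pb = ps − 36, where ps is the price sellers receive.
Demand in terms of ps becomes qd = 834 − 0.6(ps − 36) = 855.6 - 0.6ps. Setting this equal to supply: 855.6 - 0.6ps = -189 + 5.5ps, so ps = 10446/61.
Buyers pay pb = 10446/61 − 36 = 8250/61; q' = -189 + 5.5·(10446/61) = 45924/61.
ΔCS = ½(44736/61 + 45924/61)(10230/61 − 8250/61) = 89753400/3721; ΔPS = ½(44736/61 + 45924/61)(10446/61 − 10230/61) = 9791280/3721.
Government spending = 36 × 45924/61 = 1653264/61.
Net change = 89753400/3721 + 9791280/3721 − 1653264/61 = -21384/61. The loss equals the DWL triangle ½·36·1188/61.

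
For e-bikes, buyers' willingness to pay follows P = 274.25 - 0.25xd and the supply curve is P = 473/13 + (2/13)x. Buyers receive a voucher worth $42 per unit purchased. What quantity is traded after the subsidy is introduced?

x' = 693

Pre-subsidy: 274.25 - 0.25x = 473/13 + (2/13)x gives x* = 589 and P* = 127.
With the rebate, buyers effectively pay Pb = Ps − 42, where Ps is the price sellers receive.
On the curves, Pb = 274.25 - 0.25x and Ps = 473/13 + (2/13)x; the wedge Ps − Pb = 42 gives 473/13 + (2/13)x − (274.25 - 0.25x) = 42, so x' = 693.
Then Pb = 274.25 − 0.25·693 = 101 and Ps = 473/13 + (2/13)·693 = 143.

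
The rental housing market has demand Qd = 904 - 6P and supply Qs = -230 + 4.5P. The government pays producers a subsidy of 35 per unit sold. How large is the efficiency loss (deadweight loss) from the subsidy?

Pre-subsidy: 904 - 6P = -230 + 4.5P gives P* = 108, Q* = 256.
With the subsidy, sellers receive Ps = Pb + 35 for each unit, where Pb is the price buyers pay.
Supply in terms of Pb becomes Qs = -230 + 4.5(Pb + 35) = -72.5 + 4.5Pb. Setting this equal to demand: 904 - 6Pb = -72.5 + 4.5Pb, so Pb = 93.
Sellers receive Ps = 93 + 35 = 128; Q' = 904 − 6·93 = 346.
The subsidy expands output by 346 − 256 = 90 past the efficient level; on those units the gap between marginal cost and willingness to pay runs from 0 up to 35.
DWL = ½ × 35 × 90 = 1575.

Deadweight loss = 1575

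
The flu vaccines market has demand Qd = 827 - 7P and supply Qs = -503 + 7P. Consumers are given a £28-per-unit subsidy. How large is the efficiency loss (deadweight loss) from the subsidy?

Deadweight loss = £1372

Pre-subsidy: 827 - 7P = -503 + 7P gives P* = 95, Q* = 162.
With the rebate, buyers effectively pay Pb = Ps − 28, where Ps is the price sellers receive.
Demand in terms of Ps becomes Qd = 827 − 7(Ps − 28) = 1023 - 7Ps. Setting this equal to supply: 1023 - 7Ps = -503 + 7Ps, so Ps = 109.
Buyers pay Pb = 109 − 28 = 81; Q' = -503 + 7·109 = 260.
The subsidy expands output by 260 − 162 = 98 past the efficient level; on those units the gap between marginal cost and willingness to pay runs from 0 up to 28.
DWL = ½ × 28 × 98 = 1372.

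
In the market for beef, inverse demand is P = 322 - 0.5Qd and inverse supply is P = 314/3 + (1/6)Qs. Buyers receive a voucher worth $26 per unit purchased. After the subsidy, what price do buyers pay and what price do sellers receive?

Buyers pay $139.5; sellers receive $165.5

Pre-subsidy: 322 - 0.5Q = 314/3 + (1/6)Q gives Q* = 326 and P* = 159.
With the rebate, buyers effectively pay Pb = Ps − 26, where Ps is the price sellers receive.
On the curves, Pb = 322 - 0.5Q and Ps = 314/3 + (1/6)Q; the wedge Ps − Pb = 26 gives 314/3 + (1/6)Q − (322 - 0.5Q) = 26, so Q' = 365.
Then Pb = 322 − 0.5·365 = 139.5 and Ps = 314/3 + (1/6)·365 = 165.5.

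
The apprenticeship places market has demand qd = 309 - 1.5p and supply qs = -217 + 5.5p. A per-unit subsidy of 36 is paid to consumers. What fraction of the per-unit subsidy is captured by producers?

Pre-subsidy: 309 - 1.5p = -217 + 5.5p gives p* = 526/7, q* = 1374/7.
With the rebate, buyers effectively pay pb = ps − 36, where ps is the price sellers receive.
Demand in terms of ps becomes qd = 309 − 1.5(ps − 36) = 363 - 1.5ps. Setting this equal to supply: 363 - 1.5ps = -217 + 5.5ps, so ps = 580/7.
Buyers pay pb = 580/7 − 36 = 328/7; q' = -217 + 5.5·(580/7) = 1671/7.
Buyers' price falls by p* − pb = 526/7 − 328/7 = 198/7; sellers' price rises by ps − p* = 580/7 − 526/7 = 54/7.
So producers capture (54/7)/36 = 3/14 of each unit of subsidy.

Producer share = 3/14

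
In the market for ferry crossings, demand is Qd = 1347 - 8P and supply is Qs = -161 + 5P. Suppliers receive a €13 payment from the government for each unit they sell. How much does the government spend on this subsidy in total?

Government cost = €5967

Pre-subsidy: 1347 - 8P = -161 + 5P gives P* = 116, Q* = 419.
With the subsidy, sellers receive Ps = Pb + 13 for each unit, where Pb is the price buyers pay.
Supply in terms of Pb becomes Qs = -161 + 5(Pb + 13) = -96 + 5Pb. Setting this equal to demand: 1347 - 8Pb = -96 + 5Pb, so Pb = 111.
Sellers receive Ps = 111 + 13 = 124; Q' = 1347 − 8·111 = 459.
Government outlay = subsidy × quantity = 13 × 459 = 5967.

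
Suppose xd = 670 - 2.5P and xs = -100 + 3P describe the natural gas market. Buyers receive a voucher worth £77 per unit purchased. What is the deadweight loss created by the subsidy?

Pre-subsidy: 670 - 2.5P = -100 + 3P gives P* = 140, x* = 320.
With the rebate, buyers effectively pay Pb = Ps − 77, where Ps is the price sellers receive.
Demand in terms of Ps becomes xd = 670 − 2.5(Ps − 77) = 862.5 - 2.5Ps. Setting this equal to supply: 862.5 - 2.5Ps = -100 + 3Ps, so Ps = 175.
Buyers pay Pb = 175 − 77 = 98; x' = -100 + 3·175 = 425.
The subsidy expands output by 425 − 320 = 105 past the efficient level; on those units the gap between marginal cost and willingness to pay runs from 0 up to 77.
DWL = ½ × 77 × 105 = 4042.5.

Deadweight loss = £4042.5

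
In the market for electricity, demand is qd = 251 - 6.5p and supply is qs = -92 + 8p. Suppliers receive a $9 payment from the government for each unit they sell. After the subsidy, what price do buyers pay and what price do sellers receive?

Pre-subsidy: 251 - 6.5p = -92 + 8p gives p* = 686/29, q* = 2820/29.
With the subsidy, sellers receive ps = pb + 9 for each unit, where pb is the price buyers pay.
Supply in terms of pb becomes qs = -92 + 8(pb + 9) = -20 + 8pb. Setting this equal to demand: 251 - 6.5pb = -20 + 8pb, so pb = 542/29.
Sellers receive ps = 542/29 + 9 = 803/29; q' = 251 − 6.5·(542/29) = 3756/29.

Buyers pay 542/29; sellers receive 803/29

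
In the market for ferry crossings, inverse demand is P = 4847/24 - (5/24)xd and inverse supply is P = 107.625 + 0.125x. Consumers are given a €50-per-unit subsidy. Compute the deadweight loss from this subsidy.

Pre-subsidy: 4847/24 - (5/24)x = 107.625 + 0.125x gives x* = 283 and P* = 143.
With the rebate, buyers effectively pay Pb = Ps − 50, where Ps is the price sellers receive.
On the curves, Pb = 4847/24 - (5/24)x and Ps = 107.625 + 0.125x; the wedge Ps − Pb = 50 gives 107.625 + 0.125x − (4847/24 - (5/24)x) = 50, so x' = 433.
Then Pb = 4847/24 − (5/24)·433 = 111.75 and Ps = 107.625 + 0.125·433 = 161.75.
The subsidy expands output by 433 − 283 = 150 past the efficient level; on those units the gap between marginal cost and willingness to pay runs from 0 up to 50.
DWL = ½ × 50 × 150 = 3750.

Deadweight loss = €3750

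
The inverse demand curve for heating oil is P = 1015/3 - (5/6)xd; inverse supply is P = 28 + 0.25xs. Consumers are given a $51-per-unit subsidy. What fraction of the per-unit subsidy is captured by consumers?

Pre-subsidy: 1015/3 - (5/6)x = 28 + 0.25x gives x* = 3724/13 and P* = 1295/13.
With the rebate, buyers effectively pay Pb = Ps − 51, where Ps is the price sellers receive.
On the curves, Pb = 1015/3 - (5/6)x and Ps = 28 + 0.25x; the wedge Ps − Pb = 51 gives 28 + 0.25x − (1015/3 - (5/6)x) = 51, so x' = 4336/13.
Then Pb = 1015/3 − (5/6)·(4336/13) = 785/13 and Ps = 28 + 0.25·(4336/13) = 1448/13.
Buyers' price falls by P* − Pb = 1295/13 − 785/13 = 510/13; sellers' price rises by Ps − P* = 1448/13 − 1295/13 = 153/13.
So consumers capture (510/13)/51 = 10/13 of each unit of subsidy.

Consumer share = 10/13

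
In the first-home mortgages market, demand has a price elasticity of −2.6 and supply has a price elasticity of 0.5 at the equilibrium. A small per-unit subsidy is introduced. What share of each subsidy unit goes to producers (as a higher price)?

For a small subsidy around the equilibrium, the benefit split depends on the relative slopes, which at a point are proportional to the elasticities.
Buyer share = εs/(εs + |εd|) = 0.5/(0.5 + 2.6) = 5/31; seller share = |εd|/(εs + |εd|) = 26/31.
So producers capture 26/31 of the subsidy.

Producer share = 26/31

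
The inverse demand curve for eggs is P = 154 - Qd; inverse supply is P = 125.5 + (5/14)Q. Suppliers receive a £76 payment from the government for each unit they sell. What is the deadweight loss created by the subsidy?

Deadweight loss = £2128

Pre-subsidy: 154 - Q = 125.5 + (5/14)Q gives Q* = 21 and P* = 133.
With the subsidy, sellers receive Ps = Pb + 76 for each unit, where Pb is the price buyers pay.
On the curves, Pb = 154 - Q and Ps = 125.5 + (5/14)Q; the wedge Ps − Pb = 76 gives 125.5 + (5/14)Q − (154 - Q) = 76, so Q' = 77.
Then Pb = 154 − 1·77 = 77 and Ps = 125.5 + (5/14)·77 = 153.
The subsidy expands output by 77 − 21 = 56 past the efficient level; on those units the gap between marginal cost and willingness to pay runs from 0 up to 76.
DWL = ½ × 76 × 56 = 2128.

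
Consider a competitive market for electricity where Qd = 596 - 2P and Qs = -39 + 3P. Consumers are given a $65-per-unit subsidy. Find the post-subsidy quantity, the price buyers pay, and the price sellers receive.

Q' = 420; buyers pay $88; sellers receive $153

Pre-subsidy: 596 - 2P = -39 + 3P gives P* = 127, Q* = 342.
With the rebate, buyers effectively pay Pb = Ps − 65, where Ps is the price sellers receive.
Demand in terms of Ps becomes Qd = 596 − 2(Ps − 65) = 726 - 2Ps. Setting this equal to supply: 726 - 2Ps = -39 + 3Ps, so Ps = 153.
Buyers pay Pb = 153 − 65 = 88; Q' = -39 + 3·153 = 420.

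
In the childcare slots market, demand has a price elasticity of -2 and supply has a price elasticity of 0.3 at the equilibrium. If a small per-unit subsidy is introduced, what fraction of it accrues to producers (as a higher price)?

Producer share = 20/23

For a small subsidy around the equilibrium, the benefit split depends on the relative slopes, which at a point are proportional to the elasticities.
Buyer share = εs/(εs + |εd|) = 0.3/(0.3 + 2) = 3/23; seller share = |εd|/(εs + |εd|) = 20/23.
So producers capture 20/23 of the subsidy.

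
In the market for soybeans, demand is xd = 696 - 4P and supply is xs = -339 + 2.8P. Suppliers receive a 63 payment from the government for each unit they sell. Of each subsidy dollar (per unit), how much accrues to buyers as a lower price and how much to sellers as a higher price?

Buyers gain 441/17 per unit; sellers gain 630/17 per unit

Pre-subsidy: 696 - 4P = -339 + 2.8P gives P* = 5175/34, x* = 1482/17.
With the subsidy, sellers receive Ps = Pb + 63 for each unit, where Pb is the price buyers pay.
Supply in terms of Pb becomes xs = -339 + 2.8(Pb + 63) = -162.6 + 2.8Pb. Setting this equal to demand: 696 - 4Pb = -162.6 + 2.8Pb, so Pb = 4293/34.
Sellers receive Ps = 4293/34 + 63 = 6435/34; x' = 696 − 4·(4293/34) = 3246/17.
Buyers' price falls by P* − Pb = 5175/34 − 4293/34 = 441/17; sellers' price rises by Ps − P* = 6435/34 − 5175/34 = 630/17.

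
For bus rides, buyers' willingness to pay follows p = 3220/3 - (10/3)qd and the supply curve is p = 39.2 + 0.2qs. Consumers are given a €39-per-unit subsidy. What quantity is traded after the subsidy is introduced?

Pre-subsidy: 3220/3 - (10/3)q = 39.2 + 0.2q gives q* = 15512/53 and p* = 5180/53.
With the rebate, buyers effectively pay pb = ps − 39, where ps is the price sellers receive.
On the curves, pb = 3220/3 - (10/3)q and ps = 39.2 + 0.2q; the wedge ps − pb = 39 gives 39.2 + 0.2q − (3220/3 - (10/3)q) = 39, so q' = 16097/53.
Then pb = 3220/3 − (10/3)·(16097/53) = 3230/53 and ps = 39.2 + 0.2·(16097/53) = 5297/53.

q' = 16097/53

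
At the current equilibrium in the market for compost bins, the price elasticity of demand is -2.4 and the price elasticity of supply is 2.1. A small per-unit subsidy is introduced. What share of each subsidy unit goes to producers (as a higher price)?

Producer share = 8/15

For a small subsidy around the equilibrium, the benefit split depends on the relative slopes, which at a point are proportional to the elasticities.
Buyer share = εs/(εs + |εd|) = 2.1/(2.1 + 2.4) = 7/15; seller share = |εd|/(εs + |εd|) = 8/15.
So producers capture 8/15 of the subsidy.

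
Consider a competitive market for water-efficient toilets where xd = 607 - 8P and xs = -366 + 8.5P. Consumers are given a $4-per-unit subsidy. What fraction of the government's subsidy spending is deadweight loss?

Pre-subsidy: 607 - 8P = -366 + 8.5P gives P* = 1946/33, x* = 4463/33.
With the rebate, buyers effectively pay Pb = Ps − 4, where Ps is the price sellers receive.
Demand in terms of Ps becomes xd = 607 − 8(Ps − 4) = 639 - 8Ps. Setting this equal to supply: 639 - 8Ps = -366 + 8.5Ps, so Ps = 670/11.
Buyers pay Pb = 670/11 − 4 = 626/11; x' = -366 + 8.5·(670/11) = 1669/11.
ΔCS = ½(4463/33 + 1669/11)(1946/33 − 626/11) = 321980/1089; ΔPS = ½(4463/33 + 1669/11)(670/11 − 1946/33) = 303040/1089.
Government spending = 4 × 1669/11 = 6676/11.
DWL = ½ × 4 × (1669/11 − 4463/33) = 1088/33; fraction = (1088/33) / (6676/11) = 272/5007.

DWL / government spending = 272/5007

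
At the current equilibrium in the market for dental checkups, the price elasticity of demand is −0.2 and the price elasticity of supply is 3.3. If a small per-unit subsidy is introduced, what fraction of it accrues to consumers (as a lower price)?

For a small subsidy around the equilibrium, the benefit split depends on the relative slopes, which at a point are proportional to the elasticities.
Buyer share = εs/(εs + |εd|) = 3.3/(3.3 + 0.2) = 33/35; seller share = |εd|/(εs + |εd|) = 2/35.

Consumer share = 33/35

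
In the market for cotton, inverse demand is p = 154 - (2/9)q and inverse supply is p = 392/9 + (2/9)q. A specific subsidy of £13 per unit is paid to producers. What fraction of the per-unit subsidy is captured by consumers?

Consumer share = 0.5

Pre-subsidy: 154 - (2/9)q = 392/9 + (2/9)q gives q* = 248.5 and p* = 889/9.
With the subsidy, sellers receive ps = pb + 13 for each unit, where pb is the price buyers pay.
On the curves, pb = 154 - (2/9)q and ps = 392/9 + (2/9)q; the wedge ps − pb = 13 gives 392/9 + (2/9)q − (154 - (2/9)q) = 13, so q' = 277.75.
Then pb = 154 − (2/9)·277.75 = 1661/18 and ps = 392/9 + (2/9)·277.75 = 1895/18.
Buyers' price falls by p* − pb = 889/9 − 1661/18 = 6.5; sellers' price rises by ps − p* = 1895/18 − 889/9 = 6.5.
So consumers capture 6.5/13 = 0.5 of each unit of subsidy.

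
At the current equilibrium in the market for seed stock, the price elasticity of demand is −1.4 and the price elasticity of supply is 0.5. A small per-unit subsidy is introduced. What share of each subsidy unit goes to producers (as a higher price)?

For a small subsidy around the equilibrium, the benefit split depends on the relative slopes, which at a point are proportional to the elasticities.
Buyer share = εs/(εs + |εd|) = 0.5/(0.5 + 1.4) = 5/19; seller share = |εd|/(εs + |εd|) = 14/19.
So producers capture 14/19 of the subsidy.

Producer share = 14/19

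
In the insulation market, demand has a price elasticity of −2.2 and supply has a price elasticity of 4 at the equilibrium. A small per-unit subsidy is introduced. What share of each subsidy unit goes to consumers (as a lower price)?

Consumer share = 20/31

For a small subsidy around the equilibrium, the benefit split depends on the relative slopes, which at a point are proportional to the elasticities.
Buyer share = εs/(εs + |εd|) = 4/(4 + 2.2) = 20/31; seller share = |εd|/(εs + |εd|) = 11/31.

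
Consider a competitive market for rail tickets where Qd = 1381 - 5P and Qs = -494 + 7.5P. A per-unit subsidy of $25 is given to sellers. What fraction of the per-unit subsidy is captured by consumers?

Consumer share = 0.6

Pre-subsidy: 1381 - 5P = -494 + 7.5P gives P* = 150, Q* = 631.
With the subsidy, sellers receive Ps = Pb + 25 for each unit, where Pb is the price buyers pay.
Supply in terms of Pb becomes Qs = -494 + 7.5(Pb + 25) = -306.5 + 7.5Pb. Setting this equal to demand: 1381 - 5Pb = -306.5 + 7.5Pb, so Pb = 135.
Sellers receive Ps = 135 + 25 = 160; Q' = 1381 − 5·135 = 706.
Buyers' price falls by P* − Pb = 150 − 135 = 15; sellers' price rises by Ps − P* = 160 − 150 = 10.
So consumers capture 15/25 = 0.6 of each unit of subsidy.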